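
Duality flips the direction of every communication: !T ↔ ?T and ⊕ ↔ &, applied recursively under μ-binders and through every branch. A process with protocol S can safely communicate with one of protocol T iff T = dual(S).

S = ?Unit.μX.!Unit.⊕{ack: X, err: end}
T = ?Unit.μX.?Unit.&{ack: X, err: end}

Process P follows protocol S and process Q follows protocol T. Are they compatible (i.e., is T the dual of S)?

?Unit ‖ ?Unit  ✗ same direction on both sides — not dual

NO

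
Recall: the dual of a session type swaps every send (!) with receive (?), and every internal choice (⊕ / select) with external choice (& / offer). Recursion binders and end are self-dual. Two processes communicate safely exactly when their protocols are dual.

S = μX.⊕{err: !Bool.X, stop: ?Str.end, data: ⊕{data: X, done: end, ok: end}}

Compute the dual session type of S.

μX.&{err: ?Bool.X, stop: !Str.end, data: &{data: X, done: end, ok: end}}

μX = μX  (μ self-dual)
  ⊕{err,stop,data} = &{err,stop,data}  (⊕→&)
    • err:
      !Bool = ?Bool
        X ↦ X
    • stop:
      ?Str = !Str
        end ↦ end
    • data:
      ⊕{data,done,ok} = &{data,done,ok}  (⊕→&)
        • data:
          X ↦ X
        • done:
          end ↦ end
        • ok:
          end ↦ end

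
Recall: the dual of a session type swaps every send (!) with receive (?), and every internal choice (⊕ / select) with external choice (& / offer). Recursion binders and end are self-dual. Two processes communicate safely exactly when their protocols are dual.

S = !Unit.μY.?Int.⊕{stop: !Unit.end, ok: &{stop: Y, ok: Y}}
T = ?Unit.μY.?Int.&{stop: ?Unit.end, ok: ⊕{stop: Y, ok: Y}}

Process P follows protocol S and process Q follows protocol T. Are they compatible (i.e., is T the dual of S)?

!Unit ‖ ?Unit  ok
  μY ‖ μY  ok (rec unchanged)
    ?Int ‖ ?Int  ✗ same direction on both sides — not dual

NO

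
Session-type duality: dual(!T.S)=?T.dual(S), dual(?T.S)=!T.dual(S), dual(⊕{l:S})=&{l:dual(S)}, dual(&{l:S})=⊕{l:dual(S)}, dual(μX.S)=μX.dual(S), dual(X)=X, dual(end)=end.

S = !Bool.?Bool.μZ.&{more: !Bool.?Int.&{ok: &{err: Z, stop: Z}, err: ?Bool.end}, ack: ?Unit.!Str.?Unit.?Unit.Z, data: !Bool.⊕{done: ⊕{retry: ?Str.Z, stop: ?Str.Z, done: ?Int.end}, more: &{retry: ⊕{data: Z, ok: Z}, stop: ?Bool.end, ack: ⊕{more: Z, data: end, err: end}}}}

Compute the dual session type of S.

?Bool.!Bool.μZ.⊕{more: ?Bool.!Int.⊕{ok: ⊕{err: Z, stop: Z}, err: !Bool.end}, ack: !Unit.?Str.!Unit.!Unit.Z, data: ?Bool.&{done: &{retry: !Str.Z, stop: !Str.Z, done: !Int.end}, more: ⊕{retry: &{data: Z, ok: Z}, stop: !Bool.end, ack: &{more: Z, data: end, err: end}}}}

!Bool → ?Bool
  ?Bool → !Bool
    μZ → μZ  (binder kept)
      &{more,ack,data} → ⊕{more,ack,data}  (offer→select)
        • more:
          !Bool → ?Bool
            ?Int → !Int
              &{ok,err} → ⊕{ok,err}  (offer→select)
                • ok:
                  &{err,stop} → ⊕{err,stop}  (offer→select)
                    • err:
                      Z ↦ Z
                    • stop:
                      Z ↦ Z
                • err:
                  ?Bool → !Bool
                    end ↦ end
        • ack:
          ?Unit → !Unit
            !Str → ?Str
              ?Unit → !Unit
                ?Unit → !Unit
                  Z ↦ Z
        • data:
          !Bool → ?Bool
            ⊕{done,more} → &{done,more}  (⊕→&)
              • done:
                ⊕{retry,stop,done} → &{retry,stop,done}  (⊕→&)
                  • retry:
                    ?Str → !Str
                      Z ↦ Z
                  • stop:
                    ?Str → !Str
                      Z ↦ Z
                  • done:
                    ?Int → !Int
                      end ↦ end
              • more:
                &{retry,stop,ack} → ⊕{retry,stop,ack}  (offer→select)
                  • retry:
                    ⊕{data,ok} → &{data,ok}  (⊕→&)
                      • data:
                        Z ↦ Z
                      • ok:
                        Z ↦ Z
                  • stop:
                    ?Bool → !Bool
                      end ↦ end
                  • ack:
                    ⊕{more,data,err} → &{more,data,err}  (⊕→&)
                      • more:
                        Z ↦ Z
                      • data:
                        end ↦ end
                      • err:
                        end ↦ end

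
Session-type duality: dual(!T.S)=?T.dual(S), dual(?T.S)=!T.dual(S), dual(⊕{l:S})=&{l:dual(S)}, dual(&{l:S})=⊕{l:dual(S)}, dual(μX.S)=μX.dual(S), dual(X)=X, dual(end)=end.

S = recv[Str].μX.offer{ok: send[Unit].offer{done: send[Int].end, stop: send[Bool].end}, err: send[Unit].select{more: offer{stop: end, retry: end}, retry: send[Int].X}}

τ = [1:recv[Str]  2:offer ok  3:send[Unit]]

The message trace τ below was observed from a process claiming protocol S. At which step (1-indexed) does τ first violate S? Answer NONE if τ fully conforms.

NONE

@1 recv[Str]  match  state: μX.…
@2 offer ok  match  state: send[Unit].offer{done: send[Int].end, stop: send[Bool].end}
@3 send[Unit]  match  state: offer{done: send[Int].end, stop: send[Bool].end}
all 3 steps conform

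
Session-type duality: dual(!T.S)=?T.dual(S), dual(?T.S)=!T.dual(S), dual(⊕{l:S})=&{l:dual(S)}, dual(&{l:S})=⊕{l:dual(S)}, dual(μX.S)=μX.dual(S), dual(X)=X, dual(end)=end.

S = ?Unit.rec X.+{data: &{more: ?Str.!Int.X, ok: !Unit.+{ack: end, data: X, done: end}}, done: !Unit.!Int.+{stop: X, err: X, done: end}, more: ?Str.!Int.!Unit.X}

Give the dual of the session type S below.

?Unit ↦ !Unit
  rec X ↦ rec X  (μ self-dual)
    +{data,done,more} ↦ &{data,done,more}  (select→offer)
      [data]
        &{more,ok} ↦ +{more,ok}  (&→⊕)
          [more]
            ?Str ↦ !Str
              !Int ↦ ?Int
                dual(X) = X
          [ok]
            !Unit ↦ ?Unit
              +{ack,data,done} ↦ &{ack,data,done}  (select→offer)
                [ack]
                  dual(end) = end
                [data]
                  dual(X) = X
                [done]
                  dual(end) = end
      [done]
        !Unit ↦ ?Unit
          !Int ↦ ?Int
            +{stop,err,done} ↦ &{stop,err,done}  (select→offer)
              [stop]
                dual(X) = X
              [err]
                dual(X) = X
              [done]
                dual(end) = end
      [more]
        ?Str ↦ !Str
          !Int ↦ ?Int
            !Unit ↦ ?Unit
              dual(X) = X

!Unit.rec X.&{data: +{more: !Str.?Int.X, ok: ?Unit.&{ack: end, data: X, done: end}}, done: ?Unit.?Int.&{stop: X, err: X, done: end}, more: !Str.?Int.?Unit.X}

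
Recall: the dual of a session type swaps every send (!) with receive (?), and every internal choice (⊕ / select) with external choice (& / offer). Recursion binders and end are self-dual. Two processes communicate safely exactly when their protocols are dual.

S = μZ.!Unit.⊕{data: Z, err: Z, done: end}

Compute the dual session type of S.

μZ ↦ μZ  (rec unchanged)
  !Unit ↦ ?Unit
    ⊕{data,err,done} ↦ &{data,err,done}  (select→offer)
      • data:
        Z self-dual
      • err:
        Z self-dual
      • done:
        end self-dual

μZ.?Unit.&{data: Z, err: Z, done: end}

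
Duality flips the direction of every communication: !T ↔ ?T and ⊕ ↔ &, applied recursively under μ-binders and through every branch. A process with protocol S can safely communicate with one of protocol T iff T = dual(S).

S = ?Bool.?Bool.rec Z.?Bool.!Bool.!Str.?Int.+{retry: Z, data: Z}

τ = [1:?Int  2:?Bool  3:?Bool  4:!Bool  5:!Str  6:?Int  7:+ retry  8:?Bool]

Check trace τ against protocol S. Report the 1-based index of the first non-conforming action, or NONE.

[1] got ?Int, protocol expects ?Bool  ✗

1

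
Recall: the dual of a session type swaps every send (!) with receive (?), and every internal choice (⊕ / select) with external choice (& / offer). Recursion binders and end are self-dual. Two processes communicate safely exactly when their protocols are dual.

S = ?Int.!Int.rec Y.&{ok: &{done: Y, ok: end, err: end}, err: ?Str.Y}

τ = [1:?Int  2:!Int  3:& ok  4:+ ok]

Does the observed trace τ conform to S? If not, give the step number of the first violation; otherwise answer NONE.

4

[1] ?Int  match  state: !Int.rec Y.…
[2] !Int  match  state: rec Y.…
[3] & ok  match  state: &{done: rec Y.…, ok: end, err: end}
[4] got + ok, protocol expects & done or & ok or & err  ✗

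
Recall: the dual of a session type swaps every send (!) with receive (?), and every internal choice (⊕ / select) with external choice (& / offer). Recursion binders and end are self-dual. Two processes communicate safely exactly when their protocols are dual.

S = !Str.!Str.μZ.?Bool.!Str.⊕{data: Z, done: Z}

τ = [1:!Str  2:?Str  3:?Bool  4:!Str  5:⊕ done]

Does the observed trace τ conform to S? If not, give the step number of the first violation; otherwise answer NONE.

2

step 1: !Str  ok  now at !Str.μZ.…
step 2: got ?Str, protocol expects !Str  ✗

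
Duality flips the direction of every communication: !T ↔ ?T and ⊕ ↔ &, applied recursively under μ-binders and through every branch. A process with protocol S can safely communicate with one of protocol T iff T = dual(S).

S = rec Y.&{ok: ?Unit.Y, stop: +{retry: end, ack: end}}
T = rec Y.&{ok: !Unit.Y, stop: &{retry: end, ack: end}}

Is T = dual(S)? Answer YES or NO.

NO

rec Y ‖ rec Y  ok (binder kept)
  &{ok,stop} ‖ &{ok,stop}  ✗ choice polarity not flipped — not dual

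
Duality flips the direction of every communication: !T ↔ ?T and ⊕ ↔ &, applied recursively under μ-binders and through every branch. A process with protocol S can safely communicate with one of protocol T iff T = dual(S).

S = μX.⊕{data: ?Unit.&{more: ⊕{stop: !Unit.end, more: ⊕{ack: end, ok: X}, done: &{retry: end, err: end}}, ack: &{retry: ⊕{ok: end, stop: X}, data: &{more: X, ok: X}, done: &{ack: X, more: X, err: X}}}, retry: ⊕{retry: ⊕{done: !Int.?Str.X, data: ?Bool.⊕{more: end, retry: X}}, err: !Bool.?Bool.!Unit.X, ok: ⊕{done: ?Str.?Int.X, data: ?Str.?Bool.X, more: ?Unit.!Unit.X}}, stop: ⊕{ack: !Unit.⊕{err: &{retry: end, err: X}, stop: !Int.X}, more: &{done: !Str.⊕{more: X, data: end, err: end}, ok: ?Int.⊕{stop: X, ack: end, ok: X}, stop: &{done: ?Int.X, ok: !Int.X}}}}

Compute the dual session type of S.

μX.&{data: !Unit.⊕{more: &{stop: ?Unit.end, more: &{ack: end, ok: X}, done: ⊕{retry: end, err: end}}, ack: ⊕{retry: &{ok: end, stop: X}, data: ⊕{more: X, ok: X}, done: ⊕{ack: X, more: X, err: X}}}, retry: &{retry: &{done: ?Int.!Str.X, data: !Bool.&{more: end, retry: X}}, err: ?Bool.!Bool.?Unit.X, ok: &{done: !Str.!Int.X, data: !Str.!Bool.X, more: !Unit.?Unit.X}}, stop: &{ack: ?Unit.&{err: ⊕{retry: end, err: X}, stop: ?Int.X}, more: ⊕{done: ?Str.&{more: X, data: end, err: end}, ok: !Int.&{stop: X, ack: end, ok: X}, stop: ⊕{done: !Int.X, ok: ?Int.X}}}}

μX = μX  (binder kept)
  ⊕{data,retry,stop} = &{data,retry,stop}  (select→offer)
    [data]
      ?Unit = !Unit
        &{more,ack} = ⊕{more,ack}  (offer→select)
          [more]
            ⊕{stop,more,done} = &{stop,more,done}  (select→offer)
              [stop]
                !Unit = ?Unit
                  end self-dual
              [more]
                ⊕{ack,ok} = &{ack,ok}  (select→offer)
                  [ack]
                    end self-dual
                  [ok]
                    X self-dual
              [done]
                &{retry,err} = ⊕{retry,err}  (offer→select)
                  [retry]
                    end self-dual
                  [err]
                    end self-dual
          [ack]
            &{retry,data,done} = ⊕{retry,data,done}  (offer→select)
              [retry]
                ⊕{ok,stop} = &{ok,stop}  (select→offer)
                  [ok]
                    end self-dual
                  [stop]
                    X self-dual
              [data]
                &{more,ok} = ⊕{more,ok}  (offer→select)
                  [more]
                    X self-dual
                  [ok]
                    X self-dual
              [done]
                &{ack,more,err} = ⊕{ack,more,err}  (offer→select)
                  [ack]
                    X self-dual
                  [more]
                    X self-dual
                  [err]
                    X self-dual
    [retry]
      ⊕{retry,err,ok} = &{retry,err,ok}  (select→offer)
        [retry]
          ⊕{done,data} = &{done,data}  (select→offer)
            [done]
              !Int = ?Int
                ?Str = !Str
                  X self-dual
            [data]
              ?Bool = !Bool
                ⊕{more,retry} = &{more,retry}  (select→offer)
                  [more]
                    end self-dual
                  [retry]
                    X self-dual
        [err]
          !Bool = ?Bool
            ?Bool = !Bool
              !Unit = ?Unit
                X self-dual
        [ok]
          ⊕{done,data,more} = &{done,data,more}  (select→offer)
            [done]
              ?Str = !Str
                ?Int = !Int
                  X self-dual
            [data]
              ?Str = !Str
                ?Bool = !Bool
                  X self-dual
            [more]
              ?Unit = !Unit
                !Unit = ?Unit
                  X self-dual
    [stop]
      ⊕{ack,more} = &{ack,more}  (select→offer)
        [ack]
          !Unit = ?Unit
            ⊕{err,stop} = &{err,stop}  (select→offer)
              [err]
                &{retry,err} = ⊕{retry,err}  (offer→select)
                  [retry]
                    end self-dual
                  [err]
                    X self-dual
              [stop]
                !Int = ?Int
                  X self-dual
        [more]
          &{done,ok,stop} = ⊕{done,ok,stop}  (offer→select)
            [done]
              !Str = ?Str
                ⊕{more,data,err} = &{more,data,err}  (select→offer)
                  [more]
                    X self-dual
                  [data]
                    end self-dual
                  [err]
                    end self-dual
            [ok]
              ?Int = !Int
                ⊕{stop,ack,ok} = &{stop,ack,ok}  (select→offer)
                  [stop]
                    X self-dual
                  [ack]
                    end self-dual
                  [ok]
                    X self-dual
            [stop]
              &{done,ok} = ⊕{done,ok}  (offer→select)
                [done]
                  ?Int = !Int
                    X self-dual
                [ok]
                  !Int = ?Int
                    X self-dual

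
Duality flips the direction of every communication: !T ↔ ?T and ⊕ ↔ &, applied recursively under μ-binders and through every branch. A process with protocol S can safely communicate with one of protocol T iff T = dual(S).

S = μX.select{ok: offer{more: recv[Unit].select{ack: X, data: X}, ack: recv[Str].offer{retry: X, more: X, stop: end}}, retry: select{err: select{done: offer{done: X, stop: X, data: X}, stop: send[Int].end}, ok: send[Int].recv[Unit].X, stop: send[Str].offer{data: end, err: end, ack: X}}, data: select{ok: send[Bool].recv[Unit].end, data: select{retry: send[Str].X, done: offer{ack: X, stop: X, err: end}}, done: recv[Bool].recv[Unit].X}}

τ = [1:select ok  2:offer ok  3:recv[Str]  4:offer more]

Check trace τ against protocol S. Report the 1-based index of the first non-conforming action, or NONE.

step 1: select ok  ok  residual = offer{more: recv[Unit].select{ack: μX.…, data: μX.…}, ack: recv[Str].offer{retry: μX.…, more: μX.…, stop: end}}
step 2: got offer ok, protocol expects offer more or offer ack  ✗

2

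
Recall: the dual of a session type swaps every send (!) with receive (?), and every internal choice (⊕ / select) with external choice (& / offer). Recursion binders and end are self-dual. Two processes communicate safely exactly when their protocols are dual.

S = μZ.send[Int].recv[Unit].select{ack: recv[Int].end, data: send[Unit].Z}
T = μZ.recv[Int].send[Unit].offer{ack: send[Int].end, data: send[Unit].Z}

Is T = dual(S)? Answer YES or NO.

NO

μZ vs μZ  match (rec unchanged)
  send[Int] vs recv[Int]  match
    recv[Unit] vs send[Unit]  match
      select{ack,data} vs offer{ack,data}  match label sets agree
        case ack:
          recv[Int] vs send[Int]  match
            end vs end  match
        case data:
          send[Unit] vs send[Unit]  ✗ same direction on both sides — not dual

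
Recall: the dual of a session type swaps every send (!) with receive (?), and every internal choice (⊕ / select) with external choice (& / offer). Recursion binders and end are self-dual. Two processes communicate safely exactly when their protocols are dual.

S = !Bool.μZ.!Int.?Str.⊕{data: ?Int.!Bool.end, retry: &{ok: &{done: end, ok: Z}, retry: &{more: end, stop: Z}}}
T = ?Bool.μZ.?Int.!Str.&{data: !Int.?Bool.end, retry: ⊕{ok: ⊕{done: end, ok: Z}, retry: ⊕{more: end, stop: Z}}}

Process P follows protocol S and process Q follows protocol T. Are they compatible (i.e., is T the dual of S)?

!Bool ‖ ?Bool  match
  μZ ‖ μZ  match (binder kept)
    !Int ‖ ?Int  match
      ?Str ‖ !Str  match
        ⊕{data,retry} ‖ &{data,retry}  match label sets agree
          case data:
            ?Int ‖ !Int  match
              !Bool ‖ ?Bool  match
                end ‖ end  match
          case retry:
            &{ok,retry} ‖ ⊕{ok,retry}  match label sets agree
              case ok:
                &{done,ok} ‖ ⊕{done,ok}  match label sets agree
                  case done:
                    end ‖ end  match
                  case ok:
                    Z ‖ Z  match
              case retry:
                &{more,stop} ‖ ⊕{more,stop}  match label sets agree
                  case more:
                    end ‖ end  match
                  case stop:
                    Z ‖ Z  match

YES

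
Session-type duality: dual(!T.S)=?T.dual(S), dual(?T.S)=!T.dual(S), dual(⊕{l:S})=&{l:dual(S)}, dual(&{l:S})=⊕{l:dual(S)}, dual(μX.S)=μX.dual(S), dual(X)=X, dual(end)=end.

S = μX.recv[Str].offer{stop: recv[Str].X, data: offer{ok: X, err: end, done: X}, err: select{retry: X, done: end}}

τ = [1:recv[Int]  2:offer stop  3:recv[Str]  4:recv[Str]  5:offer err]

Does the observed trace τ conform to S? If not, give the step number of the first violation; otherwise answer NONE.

1

@1 got recv[Int], protocol expects recv[Str]  ✗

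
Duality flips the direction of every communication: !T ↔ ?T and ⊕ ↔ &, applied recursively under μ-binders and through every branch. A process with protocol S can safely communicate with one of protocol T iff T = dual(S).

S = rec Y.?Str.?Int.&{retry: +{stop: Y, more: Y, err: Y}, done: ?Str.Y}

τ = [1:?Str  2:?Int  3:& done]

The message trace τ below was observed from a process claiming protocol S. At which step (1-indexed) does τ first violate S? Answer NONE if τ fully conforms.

[1] ?Str  ok  state: ?Int.&{retry: +{stop: rec Y.…, more: rec Y.…, err: rec Y.…}, done: ?Str.rec Y.…}
[2] ?Int  ok  state: &{retry: +{stop: rec Y.…, more: rec Y.…, err: rec Y.…}, done: ?Str.rec Y.…}
[3] & done  ok  state: ?Str.rec Y.…
trace exhausted — no violation

NONE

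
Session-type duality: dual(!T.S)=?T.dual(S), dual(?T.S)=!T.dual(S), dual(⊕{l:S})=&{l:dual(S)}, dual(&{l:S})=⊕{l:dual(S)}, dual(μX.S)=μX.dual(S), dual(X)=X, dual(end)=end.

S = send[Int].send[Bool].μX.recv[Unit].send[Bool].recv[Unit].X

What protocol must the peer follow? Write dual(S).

send[Int] = recv[Int]
  send[Bool] = recv[Bool]
    μX = μX  (μ self-dual)
      recv[Unit] = send[Unit]
        send[Bool] = recv[Bool]
          recv[Unit] = send[Unit]
            dual(X) = X

recv[Int].recv[Bool].μX.send[Unit].recv[Bool].send[Unit].X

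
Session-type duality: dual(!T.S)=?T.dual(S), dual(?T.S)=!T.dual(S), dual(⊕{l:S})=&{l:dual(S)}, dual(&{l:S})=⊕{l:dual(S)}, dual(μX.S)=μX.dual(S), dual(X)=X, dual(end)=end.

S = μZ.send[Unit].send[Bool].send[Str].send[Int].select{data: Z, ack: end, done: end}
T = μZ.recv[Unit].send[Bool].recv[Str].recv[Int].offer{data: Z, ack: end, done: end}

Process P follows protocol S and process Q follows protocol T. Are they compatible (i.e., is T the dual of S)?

μZ | μZ  ok (rec unchanged)
  send[Unit] | recv[Unit]  ok
    send[Bool] | send[Bool]  ✗ same direction on both sides — not dual

NO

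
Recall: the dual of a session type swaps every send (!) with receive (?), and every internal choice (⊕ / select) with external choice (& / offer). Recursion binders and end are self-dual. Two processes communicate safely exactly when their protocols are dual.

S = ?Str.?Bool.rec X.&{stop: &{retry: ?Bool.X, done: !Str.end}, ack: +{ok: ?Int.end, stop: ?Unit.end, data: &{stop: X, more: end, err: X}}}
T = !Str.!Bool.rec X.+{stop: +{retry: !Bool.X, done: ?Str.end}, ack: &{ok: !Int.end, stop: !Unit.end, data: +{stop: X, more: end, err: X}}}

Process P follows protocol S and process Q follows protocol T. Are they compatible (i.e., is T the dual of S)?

?Str ‖ !Str  ✓
  ?Bool ‖ !Bool  ✓
    rec X ‖ rec X  ✓ (rec unchanged)
      &{stop,ack} ‖ +{stop,ack}  ✓ label sets agree
        • stop:
          &{retry,done} ‖ +{retry,done}  ✓ label sets agree
            • retry:
              ?Bool ‖ !Bool  ✓
                X ‖ X  ✓
            • done:
              !Str ‖ ?Str  ✓
                end ‖ end  ✓
        • ack:
          +{ok,stop,data} ‖ &{ok,stop,data}  ✓ label sets agree
            • ok:
              ?Int ‖ !Int  ✓
                end ‖ end  ✓
            • stop:
              ?Unit ‖ !Unit  ✓
                end ‖ end  ✓
            • data:
              &{stop,more,err} ‖ +{stop,more,err}  ✓ label sets agree
                • stop:
                  X ‖ X  ✓
                • more:
                  end ‖ end  ✓
                • err:
                  X ‖ X  ✓

YES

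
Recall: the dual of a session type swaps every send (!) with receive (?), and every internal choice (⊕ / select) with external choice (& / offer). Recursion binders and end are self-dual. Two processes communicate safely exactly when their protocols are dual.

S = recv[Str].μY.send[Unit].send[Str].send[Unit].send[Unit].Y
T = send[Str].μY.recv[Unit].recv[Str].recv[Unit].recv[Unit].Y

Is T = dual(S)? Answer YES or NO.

recv[Str] ‖ send[Str]  ✓
  μY ‖ μY  ✓ (binder kept)
    send[Unit] ‖ recv[Unit]  ✓
      send[Str] ‖ recv[Str]  ✓
        send[Unit] ‖ recv[Unit]  ✓
          send[Unit] ‖ recv[Unit]  ✓
            Y ‖ Y  ✓

YES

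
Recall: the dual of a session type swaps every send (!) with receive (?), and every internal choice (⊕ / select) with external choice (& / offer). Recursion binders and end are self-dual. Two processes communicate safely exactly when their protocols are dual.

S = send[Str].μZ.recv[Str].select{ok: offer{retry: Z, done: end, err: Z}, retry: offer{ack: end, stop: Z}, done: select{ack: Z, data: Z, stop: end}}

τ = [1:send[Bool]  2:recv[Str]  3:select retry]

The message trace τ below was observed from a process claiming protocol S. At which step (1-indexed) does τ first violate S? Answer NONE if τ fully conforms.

step 1: got send[Bool], protocol expects send[Str]  ✗

1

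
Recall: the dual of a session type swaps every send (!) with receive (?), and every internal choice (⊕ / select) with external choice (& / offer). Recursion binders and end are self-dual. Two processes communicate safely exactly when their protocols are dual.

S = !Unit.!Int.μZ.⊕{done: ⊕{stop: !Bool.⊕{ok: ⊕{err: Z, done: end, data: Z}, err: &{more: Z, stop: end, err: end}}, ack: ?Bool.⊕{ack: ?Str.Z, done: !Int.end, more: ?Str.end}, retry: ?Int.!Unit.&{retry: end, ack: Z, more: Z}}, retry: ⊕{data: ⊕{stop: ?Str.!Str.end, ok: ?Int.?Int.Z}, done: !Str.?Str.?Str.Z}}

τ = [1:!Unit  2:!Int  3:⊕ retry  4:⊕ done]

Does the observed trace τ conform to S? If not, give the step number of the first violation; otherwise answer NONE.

step 1: !Unit  ok  cont: !Int.μZ.…
step 2: !Int  ok  cont: μZ.…
step 3: ⊕ retry  ok  cont: ⊕{data: ⊕{stop: ?Str.!Str.end, ok: ?Int.?Int.μZ.…}, done: !Str.?Str.?Str.μZ.…}
step 4: ⊕ done  ok  cont: !Str.?Str.?Str.μZ.…
all 4 steps conform

NONE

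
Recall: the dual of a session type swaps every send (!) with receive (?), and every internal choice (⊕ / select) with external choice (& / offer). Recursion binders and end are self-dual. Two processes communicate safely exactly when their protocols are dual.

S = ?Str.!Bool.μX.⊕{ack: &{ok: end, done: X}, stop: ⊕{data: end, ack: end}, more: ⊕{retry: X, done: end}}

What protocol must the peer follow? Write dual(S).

?Str → !Str
  !Bool → ?Bool
    μX → μX  (binder kept)
      ⊕{ack,stop,more} → &{ack,stop,more}  (select→offer)
        • ack:
          &{ok,done} → ⊕{ok,done}  (external→internal)
            • ok:
              dual(end) = end
            • done:
              dual(X) = X
        • stop:
          ⊕{data,ack} → &{data,ack}  (select→offer)
            • data:
              dual(end) = end
            • ack:
              dual(end) = end
        • more:
          ⊕{retry,done} → &{retry,done}  (select→offer)
            • retry:
              dual(X) = X
            • done:
              dual(end) = end

!Str.?Bool.μX.&{ack: ⊕{ok: end, done: X}, stop: &{data: end, ack: end}, more: &{retry: X, done: end}}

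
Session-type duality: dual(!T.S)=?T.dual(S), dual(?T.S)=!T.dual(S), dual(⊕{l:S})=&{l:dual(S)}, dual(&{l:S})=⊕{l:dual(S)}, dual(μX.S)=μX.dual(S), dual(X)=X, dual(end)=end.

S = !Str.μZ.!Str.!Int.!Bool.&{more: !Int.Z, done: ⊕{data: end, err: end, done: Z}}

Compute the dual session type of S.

!Str ↦ ?Str
  μZ ↦ μZ  (rec unchanged)
    !Str ↦ ?Str
      !Int ↦ ?Int
        !Bool ↦ ?Bool
          &{more,done} ↦ ⊕{more,done}  (offer→select)
            case more:
              !Int ↦ ?Int
                Z self-dual
            case done:
              ⊕{data,err,done} ↦ &{data,err,done}  (⊕→&)
                case data:
                  end self-dual
                case err:
                  end self-dual
                case done:
                  Z self-dual

?Str.μZ.?Str.?Int.?Bool.⊕{more: ?Int.Z, done: &{data: end, err: end, done: Z}}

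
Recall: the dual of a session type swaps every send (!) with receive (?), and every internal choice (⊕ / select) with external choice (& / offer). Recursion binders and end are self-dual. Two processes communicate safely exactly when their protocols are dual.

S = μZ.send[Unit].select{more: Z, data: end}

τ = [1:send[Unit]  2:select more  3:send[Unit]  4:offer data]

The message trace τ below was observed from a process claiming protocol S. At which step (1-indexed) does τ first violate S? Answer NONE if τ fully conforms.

@1 send[Unit]  ✓  now at select{more: μZ.…, data: end}
@2 select more  ✓  now at μZ.…
@3 send[Unit]  ✓  now at select{more: μZ.…, data: end}
@4 got offer data, protocol expects select more or select data  ✗

4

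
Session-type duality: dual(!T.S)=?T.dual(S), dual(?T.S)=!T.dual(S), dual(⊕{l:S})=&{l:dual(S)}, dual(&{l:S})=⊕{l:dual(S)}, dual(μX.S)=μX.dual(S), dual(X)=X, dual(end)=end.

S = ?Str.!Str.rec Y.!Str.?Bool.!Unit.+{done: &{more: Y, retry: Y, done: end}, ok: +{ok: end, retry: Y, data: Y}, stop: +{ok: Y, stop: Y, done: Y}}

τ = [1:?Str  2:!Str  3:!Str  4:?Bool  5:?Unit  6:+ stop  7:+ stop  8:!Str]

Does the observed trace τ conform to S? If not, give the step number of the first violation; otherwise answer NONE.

5

[1] ?Str  ok  now at !Str.rec Y.…
[2] !Str  ok  now at rec Y.…
[3] !Str  ok  now at ?Bool.!Unit.+{done: &{more: rec Y.…, retry: rec Y.…, done: end}, ok: +{ok: end, retry: rec Y.…, data: rec Y.…}, stop: +{ok: rec Y.…, stop: rec Y.…, done: rec Y.…}}
[4] ?Bool  ok  now at !Unit.+{done: &{more: rec Y.…, retry: rec Y.…, done: end}, ok: +{ok: end, retry: rec Y.…, data: rec Y.…}, stop: +{ok: rec Y.…, stop: rec Y.…, done: rec Y.…}}
[5] got ?Unit, protocol expects !Unit  ✗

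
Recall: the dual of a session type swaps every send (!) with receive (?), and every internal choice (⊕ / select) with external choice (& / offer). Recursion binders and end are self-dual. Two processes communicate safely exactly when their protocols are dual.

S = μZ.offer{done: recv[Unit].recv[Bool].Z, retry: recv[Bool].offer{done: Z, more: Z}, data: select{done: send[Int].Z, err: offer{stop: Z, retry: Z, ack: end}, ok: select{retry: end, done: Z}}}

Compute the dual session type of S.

μZ → μZ  (binder kept)
  offer{done,retry,data} → select{done,retry,data}  (offer→select)
    • done:
      recv[Unit] → send[Unit]
        recv[Bool] → send[Bool]
          dual(Z) = Z
    • retry:
      recv[Bool] → send[Bool]
        offer{done,more} → select{done,more}  (offer→select)
          • done:
            dual(Z) = Z
          • more:
            dual(Z) = Z
    • data:
      select{done,err,ok} → offer{done,err,ok}  (select→offer)
        • done:
          send[Int] → recv[Int]
            dual(Z) = Z
        • err:
          offer{stop,retry,ack} → select{stop,retry,ack}  (offer→select)
            • stop:
              dual(Z) = Z
            • retry:
              dual(Z) = Z
            • ack:
              dual(end) = end
        • ok:
          select{retry,done} → offer{retry,done}  (select→offer)
            • retry:
              dual(end) = end
            • done:
              dual(Z) = Z

μZ.select{done: send[Unit].send[Bool].Z, retry: send[Bool].select{done: Z, more: Z}, data: offer{done: recv[Int].Z, err: select{stop: Z, retry: Z, ack: end}, ok: offer{retry: end, done: Z}}}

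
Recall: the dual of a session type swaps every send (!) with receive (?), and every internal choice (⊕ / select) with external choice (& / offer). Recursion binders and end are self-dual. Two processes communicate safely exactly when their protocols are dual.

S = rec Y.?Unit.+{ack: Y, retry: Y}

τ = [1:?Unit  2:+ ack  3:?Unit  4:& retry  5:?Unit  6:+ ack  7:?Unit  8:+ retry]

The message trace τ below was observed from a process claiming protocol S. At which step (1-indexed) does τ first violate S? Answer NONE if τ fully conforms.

4

@1 ?Unit  ok  now at +{ack: rec Y.…, retry: rec Y.…}
@2 + ack  ok  now at rec Y.…
@3 ?Unit  ok  now at +{ack: rec Y.…, retry: rec Y.…}
@4 got & retry, protocol expects + ack or + retry  ✗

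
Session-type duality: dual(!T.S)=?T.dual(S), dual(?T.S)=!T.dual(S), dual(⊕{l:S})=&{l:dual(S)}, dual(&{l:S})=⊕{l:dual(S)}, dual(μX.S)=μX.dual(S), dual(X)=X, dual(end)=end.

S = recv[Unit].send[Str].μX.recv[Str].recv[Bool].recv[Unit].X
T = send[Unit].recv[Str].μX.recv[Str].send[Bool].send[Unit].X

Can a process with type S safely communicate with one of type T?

recv[Unit] | send[Unit]  ok
  send[Str] | recv[Str]  ok
    μX | μX  ok (rec unchanged)
      recv[Str] | recv[Str]  ✗ same direction on both sides — not dual

NO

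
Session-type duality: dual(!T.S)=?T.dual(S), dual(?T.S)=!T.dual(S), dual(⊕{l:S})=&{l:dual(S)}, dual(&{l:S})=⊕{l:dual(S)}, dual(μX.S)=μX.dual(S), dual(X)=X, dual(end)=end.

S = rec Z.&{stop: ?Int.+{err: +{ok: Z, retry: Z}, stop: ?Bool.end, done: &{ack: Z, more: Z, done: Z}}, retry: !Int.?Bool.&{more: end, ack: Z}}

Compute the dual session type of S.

rec Z → rec Z  (binder kept)
  &{stop,retry} → +{stop,retry}  (&→⊕)
    [stop]
      ?Int → !Int
        +{err,stop,done} → &{err,stop,done}  (⊕→&)
          [err]
            +{ok,retry} → &{ok,retry}  (⊕→&)
              [ok]
                Z ↦ Z
              [retry]
                Z ↦ Z
          [stop]
            ?Bool → !Bool
              end ↦ end
          [done]
            &{ack,more,done} → +{ack,more,done}  (&→⊕)
              [ack]
                Z ↦ Z
              [more]
                Z ↦ Z
              [done]
                Z ↦ Z
    [retry]
      !Int → ?Int
        ?Bool → !Bool
          &{more,ack} → +{more,ack}  (&→⊕)
            [more]
              end ↦ end
            [ack]
              Z ↦ Z

rec Z.+{stop: !Int.&{err: &{ok: Z, retry: Z}, stop: !Bool.end, done: +{ack: Z, more: Z, done: Z}}, retry: ?Int.!Bool.+{more: end, ack: Z}}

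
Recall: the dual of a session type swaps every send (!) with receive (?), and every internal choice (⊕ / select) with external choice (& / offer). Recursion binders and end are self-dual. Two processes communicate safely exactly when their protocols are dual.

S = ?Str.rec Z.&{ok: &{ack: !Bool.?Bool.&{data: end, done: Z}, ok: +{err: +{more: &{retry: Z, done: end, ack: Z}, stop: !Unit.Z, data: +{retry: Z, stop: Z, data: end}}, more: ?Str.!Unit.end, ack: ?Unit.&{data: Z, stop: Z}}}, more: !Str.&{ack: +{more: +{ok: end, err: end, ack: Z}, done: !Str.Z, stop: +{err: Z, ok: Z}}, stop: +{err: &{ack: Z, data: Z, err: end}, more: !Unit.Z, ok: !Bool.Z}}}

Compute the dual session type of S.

?Str = !Str
  rec Z = rec Z  (μ self-dual)
    &{ok,more} = +{ok,more}  (&→⊕)
      • ok:
        &{ack,ok} = +{ack,ok}  (&→⊕)
          • ack:
            !Bool = ?Bool
              ?Bool = !Bool
                &{data,done} = +{data,done}  (&→⊕)
                  • data:
                    end self-dual
                  • done:
                    Z self-dual
          • ok:
            +{err,more,ack} = &{err,more,ack}  (internal→external)
              • err:
                +{more,stop,data} = &{more,stop,data}  (internal→external)
                  • more:
                    &{retry,done,ack} = +{retry,done,ack}  (&→⊕)
                      • retry:
                        Z self-dual
                      • done:
                        end self-dual
                      • ack:
                        Z self-dual
                  • stop:
                    !Unit = ?Unit
                      Z self-dual
                  • data:
                    +{retry,stop,data} = &{retry,stop,data}  (internal→external)
                      • retry:
                        Z self-dual
                      • stop:
                        Z self-dual
                      • data:
                        end self-dual
              • more:
                ?Str = !Str
                  !Unit = ?Unit
                    end self-dual
              • ack:
                ?Unit = !Unit
                  &{data,stop} = +{data,stop}  (&→⊕)
                    • data:
                      Z self-dual
                    • stop:
                      Z self-dual
      • more:
        !Str = ?Str
          &{ack,stop} = +{ack,stop}  (&→⊕)
            • ack:
              +{more,done,stop} = &{more,done,stop}  (internal→external)
                • more:
                  +{ok,err,ack} = &{ok,err,ack}  (internal→external)
                    • ok:
                      end self-dual
                    • err:
                      end self-dual
                    • ack:
                      Z self-dual
                • done:
                  !Str = ?Str
                    Z self-dual
                • stop:
                  +{err,ok} = &{err,ok}  (internal→external)
                    • err:
                      Z self-dual
                    • ok:
                      Z self-dual
            • stop:
              +{err,more,ok} = &{err,more,ok}  (internal→external)
                • err:
                  &{ack,data,err} = +{ack,data,err}  (&→⊕)
                    • ack:
                      Z self-dual
                    • data:
                      Z self-dual
                    • err:
                      end self-dual
                • more:
                  !Unit = ?Unit
                    Z self-dual
                • ok:
                  !Bool = ?Bool
                    Z self-dual

!Str.rec Z.+{ok: +{ack: ?Bool.!Bool.+{data: end, done: Z}, ok: &{err: &{more: +{retry: Z, done: end, ack: Z}, stop: ?Unit.Z, data: &{retry: Z, stop: Z, data: end}}, more: !Str.?Unit.end, ack: !Unit.+{data: Z, stop: Z}}}, more: ?Str.+{ack: &{more: &{ok: end, err: end, ack: Z}, done: ?Str.Z, stop: &{err: Z, ok: Z}}, stop: &{err: +{ack: Z, data: Z, err: end}, more: ?Unit.Z, ok: ?Bool.Z}}}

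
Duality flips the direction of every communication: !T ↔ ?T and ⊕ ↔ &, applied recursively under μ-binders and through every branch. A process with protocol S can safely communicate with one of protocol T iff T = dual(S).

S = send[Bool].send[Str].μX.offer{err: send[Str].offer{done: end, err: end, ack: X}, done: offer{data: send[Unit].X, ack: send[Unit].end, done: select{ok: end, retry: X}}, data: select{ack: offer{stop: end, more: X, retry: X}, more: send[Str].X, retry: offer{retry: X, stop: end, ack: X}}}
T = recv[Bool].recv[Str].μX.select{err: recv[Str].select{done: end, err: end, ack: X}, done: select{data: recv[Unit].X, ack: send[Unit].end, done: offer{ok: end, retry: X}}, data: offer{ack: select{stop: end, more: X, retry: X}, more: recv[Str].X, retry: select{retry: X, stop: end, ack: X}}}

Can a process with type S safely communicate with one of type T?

send[Bool] ‖ recv[Bool]  ✓
  send[Str] ‖ recv[Str]  ✓
    μX ‖ μX  ✓ (rec unchanged)
      offer{err,done,data} ‖ select{err,done,data}  ✓ labels match
        case err:
          send[Str] ‖ recv[Str]  ✓
            offer{done,err,ack} ‖ select{done,err,ack}  ✓ labels match
              case done:
                end ‖ end  ✓
              case err:
                end ‖ end  ✓
              case ack:
                X ‖ X  ✓
        case done:
          offer{data,ack,done} ‖ select{data,ack,done}  ✓ labels match
            case data:
              send[Unit] ‖ recv[Unit]  ✓
                X ‖ X  ✓
            case ack:
              send[Unit] ‖ send[Unit]  ✗ same direction on both sides — not dual

NO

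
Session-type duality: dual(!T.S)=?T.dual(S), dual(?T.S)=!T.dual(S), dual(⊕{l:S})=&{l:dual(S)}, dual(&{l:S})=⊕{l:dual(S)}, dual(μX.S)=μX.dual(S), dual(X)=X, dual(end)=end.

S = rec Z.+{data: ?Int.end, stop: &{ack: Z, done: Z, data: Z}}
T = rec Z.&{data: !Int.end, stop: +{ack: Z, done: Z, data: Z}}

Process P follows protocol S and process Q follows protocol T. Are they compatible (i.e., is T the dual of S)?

YES

rec Z vs rec Z  ✓ (binder kept)
  +{data,stop} vs &{data,stop}  ✓ same labels
    [data]
      ?Int vs !Int  ✓
        end vs end  ✓
    [stop]
      &{ack,done,data} vs +{ack,done,data}  ✓ same labels
        [ack]
          Z vs Z  ✓
        [done]
          Z vs Z  ✓
        [data]
          Z vs Z  ✓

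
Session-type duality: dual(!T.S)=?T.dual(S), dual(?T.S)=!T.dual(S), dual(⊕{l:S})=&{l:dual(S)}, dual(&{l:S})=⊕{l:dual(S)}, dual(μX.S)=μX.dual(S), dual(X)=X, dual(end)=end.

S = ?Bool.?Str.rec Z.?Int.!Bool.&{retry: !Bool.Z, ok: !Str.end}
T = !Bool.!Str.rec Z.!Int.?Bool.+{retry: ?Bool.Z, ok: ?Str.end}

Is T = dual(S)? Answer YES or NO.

?Bool | !Bool  ✓
  ?Str | !Str  ✓
    rec Z | rec Z  ✓ (μ self-dual)
      ?Int | !Int  ✓
        !Bool | ?Bool  ✓
          &{retry,ok} | +{retry,ok}  ✓ labels match
            case retry:
              !Bool | ?Bool  ✓
                Z | Z  ✓
            case ok:
              !Str | ?Str  ✓
                end | end  ✓

YES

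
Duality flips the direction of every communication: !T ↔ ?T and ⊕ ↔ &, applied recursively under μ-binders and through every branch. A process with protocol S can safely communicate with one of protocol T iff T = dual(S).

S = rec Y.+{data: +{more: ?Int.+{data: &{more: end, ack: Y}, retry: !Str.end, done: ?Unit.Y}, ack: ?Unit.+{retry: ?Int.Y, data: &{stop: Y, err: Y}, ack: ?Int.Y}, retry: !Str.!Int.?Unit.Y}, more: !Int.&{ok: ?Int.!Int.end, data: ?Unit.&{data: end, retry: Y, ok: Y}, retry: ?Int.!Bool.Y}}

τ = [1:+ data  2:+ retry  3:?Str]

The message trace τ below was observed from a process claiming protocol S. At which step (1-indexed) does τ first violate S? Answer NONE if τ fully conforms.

[1] + data  ✓  state: +{more: ?Int.+{data: &{more: end, ack: rec Y.…}, retry: !Str.end, done: ?Unit.rec Y.…}, ack: ?Unit.+{retry: ?Int.rec Y.…, data: &{stop: rec Y.…, err: rec Y.…}, ack: ?Int.rec Y.…}, retry: !Str.!Int.?Unit.rec Y.…}
[2] + retry  ✓  state: !Str.!Int.?Unit.rec Y.…
[3] got ?Str, protocol expects !Str  ✗

3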